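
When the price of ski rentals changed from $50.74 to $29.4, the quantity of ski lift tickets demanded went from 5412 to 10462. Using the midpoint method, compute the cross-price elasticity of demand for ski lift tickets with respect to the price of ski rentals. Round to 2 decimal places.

-1.19

%ΔQ_x = (10462 − 5412)/[(5412+10462)/2] = 5050/7937 ≈ 0.6363.
%ΔP_y = (29.4 − 50.74)/[(50.74+29.4)/2] ≈ -0.5326.
E_xy = 0.6363/-0.5326 ≈ -1.19.
E_xy < 0, so ski lift tickets and ski rentals are complements.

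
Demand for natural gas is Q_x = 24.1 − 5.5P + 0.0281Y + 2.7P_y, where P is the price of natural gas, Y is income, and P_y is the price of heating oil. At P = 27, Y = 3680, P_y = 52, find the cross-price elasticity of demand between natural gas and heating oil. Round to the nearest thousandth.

Q_x = 24.1 − 5.5(27) + 0.0281(3680) + 2.7(52) = 24.1 − 148.5 + 103.408 + 140.4 = 119.408.
∂Q_x/∂P_y = +2.7, so E_xy = 2.7·(52/119.408) ≈ 1.176.
E_xy > 0: the goods are substitutes.

1.176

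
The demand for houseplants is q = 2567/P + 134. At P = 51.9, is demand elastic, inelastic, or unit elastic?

At P = 51.9, q = 183.4605.
dq/dP = −2567/P² = −0.953.
Point elasticity E = (dq/dP)·(P/q) = -0.953 × 51.9/183.4605 ≈ -0.270.
|E| ≈ 0.270 < 1, so demand is inelastic.

inelastic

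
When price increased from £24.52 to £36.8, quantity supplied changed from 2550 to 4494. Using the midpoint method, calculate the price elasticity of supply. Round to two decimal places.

%ΔQ = (4494 − 2550)/[(2550 + 4494)/2] = 1944/3522 ≈ 0.5520.
%ΔP = (36.8 − 24.52)/[(24.52 + 36.8)/2] = 12.28/30.66 ≈ 0.4005.
Arc elasticity E = %ΔQ/%ΔP ≈ 0.5520/0.4005 ≈ 1.38.
|E| > 1: supply is elastic over this range.

1.38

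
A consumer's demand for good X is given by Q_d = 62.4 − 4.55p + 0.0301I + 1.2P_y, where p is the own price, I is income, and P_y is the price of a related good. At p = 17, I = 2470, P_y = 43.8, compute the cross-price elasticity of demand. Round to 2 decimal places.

0.47

Q_d = 62.4 − 4.55(17) + 0.0301(2470) + 1.2(43.8) = 62.4 − 77.35 + 74.347 + 52.56 = 111.957.
∂Q_d/∂P_y = +1.2, so E_xy = 1.2·(43.8/111.957) ≈ 0.47.
E_xy > 0: the goods are substitutes.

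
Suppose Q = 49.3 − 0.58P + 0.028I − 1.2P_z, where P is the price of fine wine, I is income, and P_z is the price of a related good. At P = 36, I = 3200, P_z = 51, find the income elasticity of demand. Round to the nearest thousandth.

First evaluate Q: 49.3 − 0.58(36) + 0.028(3200) − 1.2(51) = 49.3 − 20.88 + 89.6 − 61.2 = 56.82.
∂Q/∂I = +0.028, so E_I = 0.028·(3200/56.82) ≈ 1.577.
E_I > 1: normal good (luxury).

1.577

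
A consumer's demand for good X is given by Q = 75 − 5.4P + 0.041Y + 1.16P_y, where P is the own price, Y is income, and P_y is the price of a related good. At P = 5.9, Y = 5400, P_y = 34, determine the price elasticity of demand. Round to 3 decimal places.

Substituting, Q = 75 − 5.4(5.9) + 0.041(5400) + 1.16(34) = 75 − 31.86 + 221.4 + 39.44 = 303.98.
∂Q/∂P = −5.4, so E_p = (−5.4)·(5.9/303.98) ≈ -0.105.
|E_p| < 1: demand is inelastic.

-0.105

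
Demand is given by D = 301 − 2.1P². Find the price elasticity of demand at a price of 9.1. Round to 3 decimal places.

-2.736

At P = 9.1, D = 127.099.
dD/dP = −2·2.1·P = −38.22.
Point elasticity E = (dD/dP)·(P/D) = -38.22 × 9.1/127.099 ≈ -2.736.
|E| > 1, so demand is elastic at this price.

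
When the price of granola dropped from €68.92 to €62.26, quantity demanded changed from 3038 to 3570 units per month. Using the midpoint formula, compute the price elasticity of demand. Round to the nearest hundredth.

-1.59

%Δq = (3570 − 3038)/[(3038 + 3570)/2] = 532/3304 ≈ 0.1610.
%ΔP = (62.26 − 68.92)/[(68.92 + 62.26)/2] = -6.66/65.59 ≈ -0.1015.
Arc elasticity E = %Δq/%ΔP ≈ 0.1610/-0.1015 ≈ -1.59.
|E| > 1: demand is elastic over this range.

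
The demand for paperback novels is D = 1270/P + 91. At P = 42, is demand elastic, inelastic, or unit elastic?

inelastic

At P = 42, D = 121.2381.
dD/dP = −1270/P² = −0.72.
Point elasticity E = (dD/dP)·(P/D) = -0.72 × 42/121.2381 ≈ -0.249.
|E| ≈ 0.249 < 1, so demand is inelastic.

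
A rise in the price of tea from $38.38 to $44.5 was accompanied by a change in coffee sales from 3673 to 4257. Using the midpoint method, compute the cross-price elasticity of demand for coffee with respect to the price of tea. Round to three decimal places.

0.997

%ΔQ_x = (4257 − 3673)/[(3673+4257)/2] = 584/3965 ≈ 0.1473.
%ΔP_y = (44.5 − 38.38)/[(38.38+44.5)/2] ≈ 0.1477.
E_xy = 0.1473/0.1477 ≈ 0.997.
E_xy > 0, so coffee and tea are substitutes.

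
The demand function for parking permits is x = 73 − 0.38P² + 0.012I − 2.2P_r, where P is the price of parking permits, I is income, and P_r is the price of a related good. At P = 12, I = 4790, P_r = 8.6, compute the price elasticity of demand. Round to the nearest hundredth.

First evaluate x: 73 − 0.38(12)² + 0.012(4790) − 2.2(8.6) = 73 − 54.72 + 57.48 − 18.92 = 56.84.
∂x/∂P = −2·0.38·P = -9.12, so E_p = -9.12·(12/56.84) ≈ -1.93.
|E_p| > 1: demand is elastic.

-1.93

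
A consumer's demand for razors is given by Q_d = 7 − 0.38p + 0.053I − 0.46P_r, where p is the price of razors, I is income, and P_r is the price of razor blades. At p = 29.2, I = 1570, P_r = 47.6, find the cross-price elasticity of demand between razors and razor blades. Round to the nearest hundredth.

At the given point, Q_d = 7 − 0.38(29.2) + 0.053(1570) − 0.46(47.6) = 7 − 11.096 + 83.21 − 21.896 = 57.218.
∂Q_d/∂P_r = −0.46, so E_xy = -0.46·(47.6/57.218) ≈ -0.38.
E_xy < 0: the goods are complements.

-0.38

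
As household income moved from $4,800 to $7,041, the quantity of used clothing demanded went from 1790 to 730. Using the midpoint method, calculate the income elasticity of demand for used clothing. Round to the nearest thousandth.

%ΔQ = (730 − 1790)/[(1790+730)/2] = -1060/1260 ≈ -0.8413.
%ΔI = (7,041 − 4,800)/[(4,800+7,041)/2] = 2241/5920.5 ≈ 0.3785.
E_I = %ΔQ/%ΔI ≈ -2.223.
E_I < 0: inferior good.

-2.223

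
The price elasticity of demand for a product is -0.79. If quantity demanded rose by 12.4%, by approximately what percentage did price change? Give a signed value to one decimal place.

%ΔQ ≈ E × %ΔP ⇒ %ΔP = %ΔQ / E = (12.4%)/(-0.79) ≈ -15.7%.

-15.7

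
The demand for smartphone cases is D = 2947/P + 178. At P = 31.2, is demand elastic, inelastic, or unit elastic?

inelastic

At P = 31.2, D = 272.4551.
dD/dP = −2947/P² = −3.0274.
Point elasticity E = (dD/dP)·(P/D) = -3.0274 × 31.2/272.4551 ≈ -0.347.
|E| ≈ 0.347 < 1, so demand is inelastic.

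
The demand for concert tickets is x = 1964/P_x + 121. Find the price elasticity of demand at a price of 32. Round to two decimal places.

-0.34

At P_x = 32, x = 182.375.
dx/dP_x = −1964/P_x² = −1.918.
Point elasticity E = (dx/dP_x)·(P_x/x) = -1.918 × 32/182.375 ≈ -0.34.
|E| < 1, so demand is inelastic at this price.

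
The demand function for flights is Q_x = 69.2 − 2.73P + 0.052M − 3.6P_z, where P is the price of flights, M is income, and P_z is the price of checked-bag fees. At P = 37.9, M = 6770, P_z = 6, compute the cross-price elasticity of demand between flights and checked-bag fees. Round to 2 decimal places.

-0.07

Q_x = 69.2 − 2.73(37.9) + 0.052(6770) − 3.6(6) = 69.2 − 103.467 + 352.04 − 21.6 = 296.173.
∂Q_x/∂P_z = −3.6, so E_xy = -3.6·(6/296.173) ≈ -0.07.
E_xy < 0: the goods are complements.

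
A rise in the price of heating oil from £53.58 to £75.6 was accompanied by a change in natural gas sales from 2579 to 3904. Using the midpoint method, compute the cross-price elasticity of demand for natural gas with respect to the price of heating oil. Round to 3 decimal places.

1.199

%ΔQ_x = (3904 − 2579)/[(2579+3904)/2] = 1325/3241.5 ≈ 0.4088.
%ΔP_y = (75.6 − 53.58)/[(53.58+75.6)/2] ≈ 0.3409.
E_xy = 0.4088/0.3409 ≈ 1.199.
E_xy > 0, so natural gas and heating oil are substitutes.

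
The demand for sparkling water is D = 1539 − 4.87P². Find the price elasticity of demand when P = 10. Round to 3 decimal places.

-0.926

At P = 10, D = 1052.
dD/dP = −2·4.87·P = −97.4.
Point elasticity E = (dD/dP)·(P/D) = -97.4 × 10/1052 ≈ -0.926.
|E| < 1, so demand is inelastic at this price.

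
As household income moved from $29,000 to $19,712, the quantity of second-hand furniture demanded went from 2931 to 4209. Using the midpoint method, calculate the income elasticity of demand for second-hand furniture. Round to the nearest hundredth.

%ΔQ = (4209 − 2931)/[(2931+4209)/2] = 1278/3570 ≈ 0.3580.
%ΔM = (19,712 − 29,000)/[(29,000+19,712)/2] = -9288/24356 ≈ -0.3813.
E_I = %ΔQ/%ΔM ≈ -0.94.
E_I < 0: inferior good.

-0.94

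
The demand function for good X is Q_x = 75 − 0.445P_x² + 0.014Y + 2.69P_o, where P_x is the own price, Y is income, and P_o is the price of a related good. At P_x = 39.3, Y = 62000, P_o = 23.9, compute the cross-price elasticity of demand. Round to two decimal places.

Substituting, Q_x = 75 − 0.445(39.3)² + 0.014(62000) + 2.69(23.9) = 75 − 687.2981 + 868 + 64.291 = 319.993.
∂Q_x/∂P_o = +2.69, so E_xy = 2.69·(23.9/319.993) ≈ 0.20.
E_xy > 0: the goods are substitutes.

0.20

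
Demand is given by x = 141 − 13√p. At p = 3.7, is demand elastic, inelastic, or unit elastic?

At p = 3.7, x = 115.994.
dx/dp = −13/(2√p) = −13/(2·1.9235).
Point elasticity E = (dx/dp)·(p/x) = -3.3792 × 3.7/115.994 ≈ -0.108.
|E| ≈ 0.108 < 1, so demand is inelastic.

inelastic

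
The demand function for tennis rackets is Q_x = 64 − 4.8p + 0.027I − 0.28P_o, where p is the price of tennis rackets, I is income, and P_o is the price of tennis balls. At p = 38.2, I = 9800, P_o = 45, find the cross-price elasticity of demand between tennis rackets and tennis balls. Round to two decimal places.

Substituting, Q_x = 64 − 4.8(38.2) + 0.027(9800) − 0.28(45) = 64 − 183.36 + 264.6 − 12.6 = 132.64.
∂Q_x/∂P_o = −0.28, so E_xy = -0.28·(45/132.64) ≈ -0.09.
E_xy < 0: the goods are complements.

-0.09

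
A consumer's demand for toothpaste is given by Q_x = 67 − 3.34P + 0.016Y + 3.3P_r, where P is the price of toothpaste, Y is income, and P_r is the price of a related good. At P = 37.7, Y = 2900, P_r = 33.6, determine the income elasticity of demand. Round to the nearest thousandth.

0.472

Q_x = 67 − 3.34(37.7) + 0.016(2900) + 3.3(33.6) = 67 − 125.918 + 46.4 + 110.88 = 98.362.
∂Q_x/∂Y = +0.016, so E_I = 0.016·(2900/98.362) ≈ 0.472.
E_I ∈ (0,1): normal good (necessity).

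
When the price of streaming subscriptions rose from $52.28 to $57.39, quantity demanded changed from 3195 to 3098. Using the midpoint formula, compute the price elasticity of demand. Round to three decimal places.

%ΔQ = (3098 − 3195)/[(3195 + 3098)/2] = -97/3146.5 ≈ -0.0308.
%ΔP = (57.39 − 52.28)/[(52.28 + 57.39)/2] = 5.11/54.835 ≈ 0.0932.
Arc elasticity E = %ΔQ/%ΔP ≈ -0.0308/0.0932 ≈ -0.331.
|E| < 1: demand is inelastic over this range.

-0.331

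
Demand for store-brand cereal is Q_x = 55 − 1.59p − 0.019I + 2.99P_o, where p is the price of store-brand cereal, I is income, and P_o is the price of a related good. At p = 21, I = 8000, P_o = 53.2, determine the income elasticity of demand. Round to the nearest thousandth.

Evaluating quantity at (p, I, P_o) gives Q_x = 55 − 1.59(21) − 0.019(8000) + 2.99(53.2) = 55 − 33.39 − 152 + 159.068 = 28.678.
∂Q_x/∂I = −0.019, so E_I = -0.019·(8000/28.678) ≈ -5.300.
E_I < 0: inferior good.

-5.300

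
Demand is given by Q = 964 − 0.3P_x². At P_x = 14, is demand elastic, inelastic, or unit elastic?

At P_x = 14, Q = 905.2.
dQ/dP_x = −2·0.3·P_x = −8.4.
Point elasticity E = (dQ/dP_x)·(P_x/Q) = -8.4 × 14/905.2 ≈ -0.130.
|E| ≈ 0.130 < 1, so demand is inelastic.

inelastic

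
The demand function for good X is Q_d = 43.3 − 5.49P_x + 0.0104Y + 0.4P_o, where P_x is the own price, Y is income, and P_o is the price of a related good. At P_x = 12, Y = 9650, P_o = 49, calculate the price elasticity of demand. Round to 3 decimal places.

First evaluate Q_d: 43.3 − 5.49(12) + 0.0104(9650) + 0.4(49) = 43.3 − 65.88 + 100.36 + 19.6 = 97.38.
∂Q_d/∂P_x = −5.49, so E_p = (−5.49)·(12/97.38) ≈ -0.677.
|E_p| < 1: demand is inelastic.

-0.677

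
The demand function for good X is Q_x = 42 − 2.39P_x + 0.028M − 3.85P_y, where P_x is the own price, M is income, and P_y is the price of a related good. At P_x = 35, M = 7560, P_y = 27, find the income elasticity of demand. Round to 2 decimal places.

3.20

First evaluate Q_x: 42 − 2.39(35) + 0.028(7560) − 3.85(27) = 42 − 83.65 + 211.68 − 103.95 = 66.08.
∂Q_x/∂M = +0.028, so E_I = 0.028·(7560/66.08) ≈ 3.20.
E_I > 1: normal good (luxury).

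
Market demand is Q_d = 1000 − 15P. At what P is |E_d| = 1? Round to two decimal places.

33.33

For linear demand Q_d = a − bP, E = −bP/(a − bP). |E| = 1 ⇒ bP = a − bP ⇒ P = a/(2b).
P = 1000/(2·15) ≈ 33.33.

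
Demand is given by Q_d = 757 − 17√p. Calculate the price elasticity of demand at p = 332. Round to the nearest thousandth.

At p = 332, Q_d = 447.2453.
dQ_d/dp = −17/(2√p) = −17/(2·18.2209).
Point elasticity E = (dQ_d/dp)·(p/Q_d) = -0.4665 × 332/447.2453 ≈ -0.346.
|E| < 1, so demand is inelastic at this price.

-0.346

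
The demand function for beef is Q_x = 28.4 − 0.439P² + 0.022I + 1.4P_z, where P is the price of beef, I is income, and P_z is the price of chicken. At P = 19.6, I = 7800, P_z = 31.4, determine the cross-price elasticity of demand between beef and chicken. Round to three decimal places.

0.584

Q_x = 28.4 − 0.439(19.6)² + 0.022(7800) + 1.4(31.4) = 28.4 − 168.6462 + 171.6 + 43.96 = 75.3138.
∂Q_x/∂P_z = +1.4, so E_xy = 1.4·(31.4/75.3138) ≈ 0.584.
E_xy > 0: the goods are substitutes.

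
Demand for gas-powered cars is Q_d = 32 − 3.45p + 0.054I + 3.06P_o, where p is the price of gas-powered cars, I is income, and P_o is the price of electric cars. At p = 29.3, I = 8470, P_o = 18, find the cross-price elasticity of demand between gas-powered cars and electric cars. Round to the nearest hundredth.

First evaluate Q_d: 32 − 3.45(29.3) + 0.054(8470) + 3.06(18) = 32 − 101.085 + 457.38 + 55.08 = 443.375.
∂Q_d/∂P_o = +3.06, so E_xy = 3.06·(18/443.375) ≈ 0.12.
E_xy > 0: the goods are substitutes.

0.12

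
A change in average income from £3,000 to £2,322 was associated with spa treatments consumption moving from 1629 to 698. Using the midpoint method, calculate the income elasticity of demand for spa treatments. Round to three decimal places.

%ΔQ = (698 − 1629)/[(1629+698)/2] = -931/1163.5 ≈ -0.8002.
%ΔI = (2,322 − 3,000)/[(3,000+2,322)/2] = -678/2661 ≈ -0.2548.
E_I = %ΔQ/%ΔI ≈ 3.140.
E_I > 1: normal good (luxury).

3.140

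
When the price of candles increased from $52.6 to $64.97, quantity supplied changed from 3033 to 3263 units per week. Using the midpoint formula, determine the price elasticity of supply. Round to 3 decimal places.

0.347

%ΔQ = (3263 − 3033)/[(3033 + 3263)/2] = 230/3148 ≈ 0.0731.
%ΔP = (64.97 − 52.6)/[(52.6 + 64.97)/2] = 12.37/58.785 ≈ 0.2104.
Arc elasticity E = %ΔQ/%ΔP ≈ 0.0731/0.2104 ≈ 0.347.
|E| < 1: supply is inelastic over this range.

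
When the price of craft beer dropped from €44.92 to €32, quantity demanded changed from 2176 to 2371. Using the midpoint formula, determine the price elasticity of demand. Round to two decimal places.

%ΔQ = (2371 − 2176)/[(2176 + 2371)/2] = 195/2273.5 ≈ 0.0858.
%Δp = (32 − 44.92)/[(44.92 + 32)/2] = -12.92/38.46 ≈ -0.3359.
Arc elasticity E = %ΔQ/%Δp ≈ 0.0858/-0.3359 ≈ -0.26.
|E| < 1: demand is inelastic over this range.

-0.26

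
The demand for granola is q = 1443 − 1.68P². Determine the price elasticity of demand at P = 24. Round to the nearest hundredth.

At P = 24, q = 475.32.
dq/dP = −2·1.68·P = −80.64.
Point elasticity E = (dq/dP)·(P/q) = -80.64 × 24/475.32 ≈ -4.07.
|E| > 1, so demand is elastic at this price.

-4.07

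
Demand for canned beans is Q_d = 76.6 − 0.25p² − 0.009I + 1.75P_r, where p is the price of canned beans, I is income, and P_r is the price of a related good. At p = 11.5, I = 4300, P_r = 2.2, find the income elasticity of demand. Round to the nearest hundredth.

-4.45

At the given point, Q_d = 76.6 − 0.25(11.5)² − 0.009(4300) + 1.75(2.2) = 76.6 − 33.0625 − 38.7 + 3.85 = 8.6875.
∂Q_d/∂I = −0.009, so E_I = -0.009·(4300/8.6875) ≈ -4.45.
E_I < 0: inferior good.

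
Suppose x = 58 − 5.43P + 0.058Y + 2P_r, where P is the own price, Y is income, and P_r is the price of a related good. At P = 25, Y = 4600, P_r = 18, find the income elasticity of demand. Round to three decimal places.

First evaluate x: 58 − 5.43(25) + 0.058(4600) + 2(18) = 58 − 135.75 + 266.8 + 36 = 225.05.
∂x/∂Y = +0.058, so E_I = 0.058·(4600/225.05) ≈ 1.186.
E_I > 1: normal good (luxury).

1.186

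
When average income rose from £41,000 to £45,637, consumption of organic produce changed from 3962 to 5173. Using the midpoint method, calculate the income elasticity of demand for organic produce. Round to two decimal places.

2.48

%ΔQ = (5173 − 3962)/[(3962+5173)/2] = 1211/4567.5 ≈ 0.2651.
%ΔI = (45,637 − 41,000)/[(41,000+45,637)/2] = 4637/43318.5 ≈ 0.1070.
E_I = %ΔQ/%ΔI ≈ 2.48.
E_I > 1: normal good (luxury).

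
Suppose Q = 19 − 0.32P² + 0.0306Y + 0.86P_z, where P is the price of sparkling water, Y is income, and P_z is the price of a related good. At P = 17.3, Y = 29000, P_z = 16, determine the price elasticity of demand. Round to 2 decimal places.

Q = 19 − 0.32(17.3)² + 0.0306(29000) + 0.86(16) = 19 − 95.7728 + 887.4 + 13.76 = 824.3872.
∂Q/∂P = −2·0.32·P = -11.072, so E_p = -11.072·(17.3/824.3872) ≈ -0.23.
|E_p| < 1: demand is inelastic.

-0.23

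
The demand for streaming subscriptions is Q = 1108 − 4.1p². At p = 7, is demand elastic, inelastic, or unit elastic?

inelastic

At p = 7, Q = 907.1.
dQ/dp = −2·4.1·p = −57.4.
Point elasticity E = (dQ/dp)·(p/Q) = -57.4 × 7/907.1 ≈ -0.443.
|E| ≈ 0.443 < 1, so demand is inelastic.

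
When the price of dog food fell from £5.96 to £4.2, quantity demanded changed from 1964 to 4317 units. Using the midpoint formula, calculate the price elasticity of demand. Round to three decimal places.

%Δq = (4317 − 1964)/[(1964 + 4317)/2] = 2353/3140.5 ≈ 0.7492.
%ΔP = (4.2 − 5.96)/[(5.96 + 4.2)/2] = -1.76/5.08 ≈ -0.3465.
Arc elasticity E = %Δq/%ΔP ≈ 0.7492/-0.3465 ≈ -2.163.
|E| > 1: demand is elastic over this range.

-2.163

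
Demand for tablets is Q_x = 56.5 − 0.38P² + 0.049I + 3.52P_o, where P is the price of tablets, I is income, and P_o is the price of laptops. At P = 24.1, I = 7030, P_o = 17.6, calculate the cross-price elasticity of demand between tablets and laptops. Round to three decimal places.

First evaluate Q_x: 56.5 − 0.38(24.1)² + 0.049(7030) + 3.52(17.6) = 56.5 − 220.7078 + 344.47 + 61.952 = 242.2142.
∂Q_x/∂P_o = +3.52, so E_xy = 3.52·(17.6/242.2142) ≈ 0.256.
E_xy > 0: the goods are substitutes.

0.256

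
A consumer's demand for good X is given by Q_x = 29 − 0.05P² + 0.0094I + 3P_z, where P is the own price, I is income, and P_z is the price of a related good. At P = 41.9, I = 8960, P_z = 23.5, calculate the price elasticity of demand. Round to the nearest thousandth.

-1.830

Evaluating quantity at (P, I, P_z) gives Q_x = 29 − 0.05(41.9)² + 0.0094(8960) + 3(23.5) = 29 − 87.7805 + 84.224 + 70.5 = 95.9435.
∂Q_x/∂P = −2·0.05·P = -4.19, so E_p = -4.19·(41.9/95.9435) ≈ -1.830.
|E_p| > 1: demand is elastic.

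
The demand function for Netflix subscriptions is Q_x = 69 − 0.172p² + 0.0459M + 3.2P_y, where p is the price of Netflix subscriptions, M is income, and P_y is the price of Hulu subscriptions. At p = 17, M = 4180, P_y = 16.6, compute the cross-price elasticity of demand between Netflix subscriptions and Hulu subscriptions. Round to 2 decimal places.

0.20

At the given point, Q_x = 69 − 0.172(17)² + 0.0459(4180) + 3.2(16.6) = 69 − 49.708 + 191.862 + 53.12 = 264.274.
∂Q_x/∂P_y = +3.2, so E_xy = 3.2·(16.6/264.274) ≈ 0.20.
E_xy > 0: the goods are substitutes.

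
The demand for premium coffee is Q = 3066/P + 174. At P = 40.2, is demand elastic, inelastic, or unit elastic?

inelastic

At P = 40.2, Q = 250.2687.
dQ/dP = −3066/P² = −1.8972.
Point elasticity E = (dQ/dP)·(P/Q) = -1.8972 × 40.2/250.2687 ≈ -0.305.
|E| ≈ 0.305 < 1, so demand is inelastic.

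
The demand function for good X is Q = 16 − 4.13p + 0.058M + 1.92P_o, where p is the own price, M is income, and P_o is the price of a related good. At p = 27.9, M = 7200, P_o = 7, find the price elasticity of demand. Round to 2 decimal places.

First evaluate Q: 16 − 4.13(27.9) + 0.058(7200) + 1.92(7) = 16 − 115.227 + 417.6 + 13.44 = 331.813.
∂Q/∂p = −4.13, so E_p = (−4.13)·(27.9/331.813) ≈ -0.35.
|E_p| < 1: demand is inelastic.

-0.35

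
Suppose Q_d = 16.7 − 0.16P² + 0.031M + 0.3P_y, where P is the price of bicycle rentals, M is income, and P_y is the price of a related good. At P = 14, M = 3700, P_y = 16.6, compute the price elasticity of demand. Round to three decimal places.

Q_d = 16.7 − 0.16(14)² + 0.031(3700) + 0.3(16.6) = 16.7 − 31.36 + 114.7 + 4.98 = 105.02.
∂Q_d/∂P = −2·0.16·P = -4.48, so E_p = -4.48·(14/105.02) ≈ -0.597.
|E_p| < 1: demand is inelastic.

-0.597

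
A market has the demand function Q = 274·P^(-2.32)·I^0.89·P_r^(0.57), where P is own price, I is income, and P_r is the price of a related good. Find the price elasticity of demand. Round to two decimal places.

-2.32

For a Cobb–Douglas (constant-elasticity) form Q = A·P^α·…, the elasticity with respect to P equals the exponent α at every point.
Here the exponent on P is -2.32, so the price elasticity of demand is -2.32.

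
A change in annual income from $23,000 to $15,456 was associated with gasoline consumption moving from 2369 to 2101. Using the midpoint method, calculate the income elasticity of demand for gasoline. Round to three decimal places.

0.306

%ΔQ = (2101 − 2369)/[(2369+2101)/2] = -268/2235 ≈ -0.1199.
%ΔY = (15,456 − 23,000)/[(23,000+15,456)/2] = -7544/19228 ≈ -0.3923.
E_I = %ΔQ/%ΔY ≈ 0.306.
E_I ∈ (0,1): normal good (necessity).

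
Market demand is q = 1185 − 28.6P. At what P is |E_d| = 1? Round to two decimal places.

For linear demand q = a − bP, E = −bP/(a − bP). |E| = 1 ⇒ bP = a − bP ⇒ P = a/(2b).
P = 1185/(2·28.6) ≈ 20.72.

20.72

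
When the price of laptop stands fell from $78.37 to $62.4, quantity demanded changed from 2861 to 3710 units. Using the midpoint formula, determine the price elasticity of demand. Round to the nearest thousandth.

%ΔQ = (3710 − 2861)/[(2861 + 3710)/2] = 849/3285.5 ≈ 0.2584.
%Δp = (62.4 − 78.37)/[(78.37 + 62.4)/2] = -15.97/70.385 ≈ -0.2269.
Arc elasticity E = %ΔQ/%Δp ≈ 0.2584/-0.2269 ≈ -1.139.
|E| > 1: demand is elastic over this range.

-1.139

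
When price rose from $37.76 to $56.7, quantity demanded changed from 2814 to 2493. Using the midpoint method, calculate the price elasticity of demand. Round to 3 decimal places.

-0.302

%ΔQ = (2493 − 2814)/[(2814 + 2493)/2] = -321/2653.5 ≈ -0.1210.
%Δp = (56.7 − 37.76)/[(37.76 + 56.7)/2] = 18.94/47.23 ≈ 0.4010.
Arc elasticity E = %ΔQ/%Δp ≈ -0.1210/0.4010 ≈ -0.302.
|E| < 1: demand is inelastic over this range.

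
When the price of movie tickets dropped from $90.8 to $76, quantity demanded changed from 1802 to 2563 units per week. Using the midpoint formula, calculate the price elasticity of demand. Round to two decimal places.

%Δq = (2563 − 1802)/[(1802 + 2563)/2] = 761/2182.5 ≈ 0.3487.
%Δp = (76 − 90.8)/[(90.8 + 76)/2] = -14.8/83.4 ≈ -0.1775.
Arc elasticity E = %Δq/%Δp ≈ 0.3487/-0.1775 ≈ -1.96.
|E| > 1: demand is elastic over this range.

-1.96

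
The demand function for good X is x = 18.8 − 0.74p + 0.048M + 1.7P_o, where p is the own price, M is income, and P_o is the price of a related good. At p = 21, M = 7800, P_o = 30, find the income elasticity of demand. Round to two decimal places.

Substituting, x = 18.8 − 0.74(21) + 0.048(7800) + 1.7(30) = 18.8 − 15.54 + 374.4 + 51 = 428.66.
∂x/∂M = +0.048, so E_I = 0.048·(7800/428.66) ≈ 0.87.
E_I ∈ (0,1): normal good (necessity).

0.87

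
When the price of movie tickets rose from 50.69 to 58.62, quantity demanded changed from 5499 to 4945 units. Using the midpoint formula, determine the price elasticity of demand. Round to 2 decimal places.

-0.73

%Δq = (4945 − 5499)/[(5499 + 4945)/2] = -554/5222 ≈ -0.1061.
%Δp = (58.62 − 50.69)/[(50.69 + 58.62)/2] = 7.93/54.655 ≈ 0.1451.
Arc elasticity E = %Δq/%Δp ≈ -0.1061/0.1451 ≈ -0.73.
|E| < 1: demand is inelastic over this range.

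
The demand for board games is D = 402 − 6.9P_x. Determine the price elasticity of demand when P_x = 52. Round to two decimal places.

-8.31

At P_x = 52, D = 43.2.
dD/dP_x = −6.9.
Point elasticity E = (dD/dP_x)·(P_x/D) = -6.9 × 52/43.2 ≈ -8.31.
|E| > 1, so demand is elastic at this price.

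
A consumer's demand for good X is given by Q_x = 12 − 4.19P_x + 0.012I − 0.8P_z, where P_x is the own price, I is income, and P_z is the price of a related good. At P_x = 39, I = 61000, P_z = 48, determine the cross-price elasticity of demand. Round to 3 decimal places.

-0.071

At the given point, Q_x = 12 − 4.19(39) + 0.012(61000) − 0.8(48) = 12 − 163.41 + 732 − 38.4 = 542.19.
∂Q_x/∂P_z = −0.8, so E_xy = -0.8·(48/542.19) ≈ -0.071.
E_xy < 0: the goods are complements.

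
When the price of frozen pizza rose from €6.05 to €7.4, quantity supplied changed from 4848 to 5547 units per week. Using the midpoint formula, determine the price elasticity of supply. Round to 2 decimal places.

0.67

%ΔQ = (5547 − 4848)/[(4848 + 5547)/2] = 699/5197.5 ≈ 0.1345.
%Δp = (7.4 − 6.05)/[(6.05 + 7.4)/2] = 1.35/6.725 ≈ 0.2007.
Arc elasticity E = %ΔQ/%Δp ≈ 0.1345/0.2007 ≈ 0.67.
|E| < 1: supply is inelastic over this range.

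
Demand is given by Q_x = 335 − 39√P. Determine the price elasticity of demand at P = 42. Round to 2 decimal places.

At P = 42, Q_x = 82.2511.
dQ_x/dP = −39/(2√P) = −39/(2·6.4807).
Point elasticity E = (dQ_x/dP)·(P/Q_x) = -3.0089 × 42/82.2511 ≈ -1.54.
|E| > 1, so demand is elastic at this price.

-1.54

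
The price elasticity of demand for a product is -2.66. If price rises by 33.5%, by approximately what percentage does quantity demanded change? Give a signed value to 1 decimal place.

%ΔQ ≈ E × %ΔP = (-2.66) × (33.5%) ≈ -89.1%.

-89.1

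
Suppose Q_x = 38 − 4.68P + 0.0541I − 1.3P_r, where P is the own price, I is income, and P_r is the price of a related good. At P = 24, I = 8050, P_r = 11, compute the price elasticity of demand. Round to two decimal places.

-0.32

Substituting, Q_x = 38 − 4.68(24) + 0.0541(8050) − 1.3(11) = 38 − 112.32 + 435.505 − 14.3 = 346.885.
∂Q_x/∂P = −4.68, so E_p = (−4.68)·(24/346.885) ≈ -0.32.
|E_p| < 1: demand is inelastic.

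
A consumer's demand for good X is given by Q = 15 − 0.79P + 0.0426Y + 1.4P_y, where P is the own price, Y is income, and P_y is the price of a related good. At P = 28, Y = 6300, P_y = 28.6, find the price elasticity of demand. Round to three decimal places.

-0.073

Substituting, Q = 15 − 0.79(28) + 0.0426(6300) + 1.4(28.6) = 15 − 22.12 + 268.38 + 40.04 = 301.3.
∂Q/∂P = −0.79, so E_p = (−0.79)·(28/301.3) ≈ -0.073.
|E_p| < 1: demand is inelastic.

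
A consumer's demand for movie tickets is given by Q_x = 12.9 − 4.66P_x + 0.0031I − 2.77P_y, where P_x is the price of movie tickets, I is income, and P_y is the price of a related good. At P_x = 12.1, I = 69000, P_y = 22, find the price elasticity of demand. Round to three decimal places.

Substituting, Q_x = 12.9 − 4.66(12.1) + 0.0031(69000) − 2.77(22) = 12.9 − 56.386 + 213.9 − 60.94 = 109.474.
∂Q_x/∂P_x = −4.66, so E_p = (−4.66)·(12.1/109.474) ≈ -0.515.
|E_p| < 1: demand is inelastic.

-0.515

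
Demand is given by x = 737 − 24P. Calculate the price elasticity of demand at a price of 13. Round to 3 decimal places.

-0.734

At P = 13, x = 425.
dx/dP = −24.
Point elasticity E = (dx/dP)·(P/x) = -24 × 13/425 ≈ -0.734.
|E| < 1, so demand is inelastic at this price.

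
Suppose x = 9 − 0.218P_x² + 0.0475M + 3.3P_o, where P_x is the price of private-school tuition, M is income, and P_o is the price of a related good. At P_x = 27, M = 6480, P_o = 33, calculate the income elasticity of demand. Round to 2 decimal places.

First evaluate x: 9 − 0.218(27)² + 0.0475(6480) + 3.3(33) = 9 − 158.922 + 307.8 + 108.9 = 266.778.
∂x/∂M = +0.0475, so E_I = 0.0475·(6480/266.778) ≈ 1.15.
E_I > 1: normal good (luxury).

1.15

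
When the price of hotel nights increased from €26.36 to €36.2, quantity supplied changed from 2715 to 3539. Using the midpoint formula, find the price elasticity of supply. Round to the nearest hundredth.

%Δq = (3539 − 2715)/[(2715 + 3539)/2] = 824/3127 ≈ 0.2635.
%ΔP = (36.2 − 26.36)/[(26.36 + 36.2)/2] = 9.84/31.28 ≈ 0.3146.
Arc elasticity E = %Δq/%ΔP ≈ 0.2635/0.3146 ≈ 0.84.
|E| < 1: supply is inelastic over this range.

0.84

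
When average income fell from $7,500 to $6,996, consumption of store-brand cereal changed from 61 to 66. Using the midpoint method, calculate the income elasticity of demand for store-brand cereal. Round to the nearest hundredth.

%ΔQ = (66 − 61)/[(61+66)/2] = 5/63.5 ≈ 0.0787.
%ΔI = (6,996 − 7,500)/[(7,500+6,996)/2] = -504/7248 ≈ -0.0695.
E_I = %ΔQ/%ΔI ≈ -1.13.
E_I < 0: inferior good.

-1.13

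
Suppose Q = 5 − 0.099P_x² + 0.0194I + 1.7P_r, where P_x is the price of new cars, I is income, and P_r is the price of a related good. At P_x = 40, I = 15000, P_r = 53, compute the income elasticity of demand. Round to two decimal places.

Substituting, Q = 5 − 0.099(40)² + 0.0194(15000) + 1.7(53) = 5 − 158.4 + 291 + 90.1 = 227.7.
∂Q/∂I = +0.0194, so E_I = 0.0194·(15000/227.7) ≈ 1.28.
E_I > 1: normal good (luxury).

1.28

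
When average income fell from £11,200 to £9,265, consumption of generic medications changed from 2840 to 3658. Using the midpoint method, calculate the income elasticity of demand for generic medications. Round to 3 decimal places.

%ΔQ = (3658 − 2840)/[(2840+3658)/2] = 818/3249 ≈ 0.2518.
%ΔI = (9,265 − 11,200)/[(11,200+9,265)/2] = -1935/10232.5 ≈ -0.1891.
E_I = %ΔQ/%ΔI ≈ -1.331.
E_I < 0: inferior good.

-1.331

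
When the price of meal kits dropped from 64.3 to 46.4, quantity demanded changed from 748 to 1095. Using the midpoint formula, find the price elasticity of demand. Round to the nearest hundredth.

%ΔQ = (1095 − 748)/[(748 + 1095)/2] = 347/921.5 ≈ 0.3766.
%ΔP = (46.4 − 64.3)/[(64.3 + 46.4)/2] = -17.9/55.35 ≈ -0.3234.
Arc elasticity E = %ΔQ/%ΔP ≈ 0.3766/-0.3234 ≈ -1.16.
|E| > 1: demand is elastic over this range.

-1.16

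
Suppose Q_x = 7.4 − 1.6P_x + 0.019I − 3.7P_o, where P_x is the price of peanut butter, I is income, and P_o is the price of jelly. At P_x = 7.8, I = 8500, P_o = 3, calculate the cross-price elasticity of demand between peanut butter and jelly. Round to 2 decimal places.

At the given point, Q_x = 7.4 − 1.6(7.8) + 0.019(8500) − 3.7(3) = 7.4 − 12.48 + 161.5 − 11.1 = 145.32.
∂Q_x/∂P_o = −3.7, so E_xy = -3.7·(3/145.32) ≈ -0.08.
E_xy < 0: the goods are complements.

-0.08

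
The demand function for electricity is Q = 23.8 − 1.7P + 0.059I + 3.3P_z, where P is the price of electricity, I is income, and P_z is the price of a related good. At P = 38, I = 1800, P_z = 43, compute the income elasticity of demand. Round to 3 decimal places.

0.512

First evaluate Q: 23.8 − 1.7(38) + 0.059(1800) + 3.3(43) = 23.8 − 64.6 + 106.2 + 141.9 = 207.3.
∂Q/∂I = +0.059, so E_I = 0.059·(1800/207.3) ≈ 0.512.
E_I ∈ (0,1): normal good (necessity).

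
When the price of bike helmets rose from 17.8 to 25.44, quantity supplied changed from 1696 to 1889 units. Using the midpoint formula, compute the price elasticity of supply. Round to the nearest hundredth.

0.30

%Δq = (1889 − 1696)/[(1696 + 1889)/2] = 193/1792.5 ≈ 0.1077.
%Δp = (25.44 − 17.8)/[(17.8 + 25.44)/2] = 7.64/21.62 ≈ 0.3534.
Arc elasticity E = %Δq/%Δp ≈ 0.1077/0.3534 ≈ 0.30.
|E| < 1: supply is inelastic over this range.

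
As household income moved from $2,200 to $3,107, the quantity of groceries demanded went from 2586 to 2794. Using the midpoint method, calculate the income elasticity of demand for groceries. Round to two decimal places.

%ΔQ = (2794 − 2586)/[(2586+2794)/2] = 208/2690 ≈ 0.0773.
%ΔY = (3,107 − 2,200)/[(2,200+3,107)/2] = 907/2653.5 ≈ 0.3418.
E_I = %ΔQ/%ΔY ≈ 0.23.
E_I ∈ (0,1): normal good (necessity).

0.23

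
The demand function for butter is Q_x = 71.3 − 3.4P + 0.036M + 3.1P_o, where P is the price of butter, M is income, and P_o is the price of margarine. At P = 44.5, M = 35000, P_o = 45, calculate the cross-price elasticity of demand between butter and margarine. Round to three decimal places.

Substituting, Q_x = 71.3 − 3.4(44.5) + 0.036(35000) + 3.1(45) = 71.3 − 151.3 + 1260 + 139.5 = 1319.5.
∂Q_x/∂P_o = +3.1, so E_xy = 3.1·(45/1319.5) ≈ 0.106.
E_xy > 0: the goods are substitutes.

0.106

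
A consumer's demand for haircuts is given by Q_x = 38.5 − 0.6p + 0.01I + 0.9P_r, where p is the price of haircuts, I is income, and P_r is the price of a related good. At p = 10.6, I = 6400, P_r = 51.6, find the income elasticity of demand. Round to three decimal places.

0.449

At the given point, Q_x = 38.5 − 0.6(10.6) + 0.01(6400) + 0.9(51.6) = 38.5 − 6.36 + 64 + 46.44 = 142.58.
∂Q_x/∂I = +0.01, so E_I = 0.01·(6400/142.58) ≈ 0.449.
E_I ∈ (0,1): normal good (necessity).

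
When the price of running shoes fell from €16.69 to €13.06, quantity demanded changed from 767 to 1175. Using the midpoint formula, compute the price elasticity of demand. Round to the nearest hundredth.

-1.72

%Δq = (1175 − 767)/[(767 + 1175)/2] = 408/971 ≈ 0.4202.
%Δp = (13.06 − 16.69)/[(16.69 + 13.06)/2] = -3.63/14.875 ≈ -0.2440.
Arc elasticity E = %Δq/%Δp ≈ 0.4202/-0.2440 ≈ -1.72.
|E| > 1: demand is elastic over this range.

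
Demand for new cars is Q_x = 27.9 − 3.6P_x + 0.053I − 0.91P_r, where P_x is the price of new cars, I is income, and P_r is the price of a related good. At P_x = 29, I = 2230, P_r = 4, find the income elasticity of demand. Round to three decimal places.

3.106

Substituting, Q_x = 27.9 − 3.6(29) + 0.053(2230) − 0.91(4) = 27.9 − 104.4 + 118.19 − 3.64 = 38.05.
∂Q_x/∂I = +0.053, so E_I = 0.053·(2230/38.05) ≈ 3.106.
E_I > 1: normal good (luxury).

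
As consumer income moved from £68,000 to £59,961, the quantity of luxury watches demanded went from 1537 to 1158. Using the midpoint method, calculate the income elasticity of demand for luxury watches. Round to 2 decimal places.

2.24

%ΔQ = (1158 − 1537)/[(1537+1158)/2] = -379/1347.5 ≈ -0.2813.
%ΔI = (59,961 − 68,000)/[(68,000+59,961)/2] = -8039/63980.5 ≈ -0.1256.
E_I = %ΔQ/%ΔI ≈ 2.24.
E_I > 1: normal good (luxury).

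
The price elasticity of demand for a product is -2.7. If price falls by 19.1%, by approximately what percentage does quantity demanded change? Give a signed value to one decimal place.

51.6

%ΔQ ≈ E × %ΔP = (-2.7) × (-19.1%) ≈ 51.6%.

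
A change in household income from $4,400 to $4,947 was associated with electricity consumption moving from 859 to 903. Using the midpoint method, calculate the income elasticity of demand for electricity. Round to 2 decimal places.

%ΔQ = (903 − 859)/[(859+903)/2] = 44/881 ≈ 0.0499.
%ΔI = (4,947 − 4,400)/[(4,400+4,947)/2] = 547/4673.5 ≈ 0.1170.
E_I = %ΔQ/%ΔI ≈ 0.43.
E_I ∈ (0,1): normal good (necessity).

0.43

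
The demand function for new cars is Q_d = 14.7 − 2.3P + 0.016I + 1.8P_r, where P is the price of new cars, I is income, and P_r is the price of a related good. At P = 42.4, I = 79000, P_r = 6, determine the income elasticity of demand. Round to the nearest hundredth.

Q_d = 14.7 − 2.3(42.4) + 0.016(79000) + 1.8(6) = 14.7 − 97.52 + 1264 + 10.8 = 1191.98.
∂Q_d/∂I = +0.016, so E_I = 0.016·(79000/1191.98) ≈ 1.06.
E_I > 1: normal good (luxury).

1.06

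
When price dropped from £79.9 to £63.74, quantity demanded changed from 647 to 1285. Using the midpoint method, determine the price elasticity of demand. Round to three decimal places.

-2.935

%ΔQ = (1285 − 647)/[(647 + 1285)/2] = 638/966 ≈ 0.6605.
%ΔP = (63.74 − 79.9)/[(79.9 + 63.74)/2] = -16.16/71.82 ≈ -0.2250.
Arc elasticity E = %ΔQ/%ΔP ≈ 0.6605/-0.2250 ≈ -2.935.
|E| > 1: demand is elastic over this range.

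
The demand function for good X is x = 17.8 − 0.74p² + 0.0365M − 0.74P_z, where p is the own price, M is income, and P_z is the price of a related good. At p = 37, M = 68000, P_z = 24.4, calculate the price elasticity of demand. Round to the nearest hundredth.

x = 17.8 − 0.74(37)² + 0.0365(68000) − 0.74(24.4) = 17.8 − 1013.06 + 2482 − 18.056 = 1468.684.
∂x/∂p = −2·0.74·p = -54.76, so E_p = -54.76·(37/1468.684) ≈ -1.38.
|E_p| > 1: demand is elastic.

-1.38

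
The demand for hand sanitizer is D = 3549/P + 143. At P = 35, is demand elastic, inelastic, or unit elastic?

inelastic

At P = 35, D = 244.4.
dD/dP = −3549/P² = −2.8971.
Point elasticity E = (dD/dP)·(P/D) = -2.8971 × 35/244.4 ≈ -0.415.
|E| ≈ 0.415 < 1, so demand is inelastic.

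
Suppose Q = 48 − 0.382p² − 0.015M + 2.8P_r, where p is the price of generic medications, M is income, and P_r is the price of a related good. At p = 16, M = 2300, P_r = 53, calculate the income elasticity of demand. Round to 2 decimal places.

Q = 48 − 0.382(16)² − 0.015(2300) + 2.8(53) = 48 − 97.792 − 34.5 + 148.4 = 64.108.
∂Q/∂M = −0.015, so E_I = -0.015·(2300/64.108) ≈ -0.54.
E_I < 0: inferior good.

-0.54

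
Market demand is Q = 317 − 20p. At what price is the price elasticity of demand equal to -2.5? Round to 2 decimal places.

Set −bp/(a − bp) = −2.5 ⇒ bp = 2.5(a − bp) ⇒ bp(1+2.5) = 2.5·a.
p = 2.5·317/(20·3.5) ≈ 11.32.

11.32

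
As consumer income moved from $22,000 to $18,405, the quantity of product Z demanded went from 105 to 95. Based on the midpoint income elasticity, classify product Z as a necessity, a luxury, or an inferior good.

%ΔQ = (95 − 105)/[(105+95)/2] = -10/100 ≈ -0.1000.
%ΔI = (18,405 − 22,000)/[(22,000+18,405)/2] = -3595/20202.5 ≈ -0.1779.
E_I = %ΔQ/%ΔI ≈ 0.562.
E_I ∈ (0,1): normal good (necessity).

necessity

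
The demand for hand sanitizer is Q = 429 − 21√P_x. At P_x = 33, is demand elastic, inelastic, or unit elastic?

At P_x = 33, Q = 308.3642.
dQ/dP_x = −21/(2√P_x) = −21/(2·5.7446).
Point elasticity E = (dQ/dP_x)·(P_x/Q) = -1.8278 × 33/308.3642 ≈ -0.196.
|E| ≈ 0.196 < 1, so demand is inelastic.

inelastic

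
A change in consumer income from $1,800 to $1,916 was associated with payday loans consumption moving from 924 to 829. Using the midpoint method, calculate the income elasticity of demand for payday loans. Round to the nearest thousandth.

-1.736

%ΔQ = (829 − 924)/[(924+829)/2] = -95/876.5 ≈ -0.1084.
%ΔI = (1,916 − 1,800)/[(1,800+1,916)/2] = 116/1858 ≈ 0.0624.
E_I = %ΔQ/%ΔI ≈ -1.736.
E_I < 0: inferior good.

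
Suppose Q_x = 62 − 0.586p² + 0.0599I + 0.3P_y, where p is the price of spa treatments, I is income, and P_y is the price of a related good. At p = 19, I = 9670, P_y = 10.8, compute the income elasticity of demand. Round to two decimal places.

Q_x = 62 − 0.586(19)² + 0.0599(9670) + 0.3(10.8) = 62 − 211.546 + 579.233 + 3.24 = 432.927.
∂Q_x/∂I = +0.0599, so E_I = 0.0599·(9670/432.927) ≈ 1.34.
E_I > 1: normal good (luxury).

1.34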